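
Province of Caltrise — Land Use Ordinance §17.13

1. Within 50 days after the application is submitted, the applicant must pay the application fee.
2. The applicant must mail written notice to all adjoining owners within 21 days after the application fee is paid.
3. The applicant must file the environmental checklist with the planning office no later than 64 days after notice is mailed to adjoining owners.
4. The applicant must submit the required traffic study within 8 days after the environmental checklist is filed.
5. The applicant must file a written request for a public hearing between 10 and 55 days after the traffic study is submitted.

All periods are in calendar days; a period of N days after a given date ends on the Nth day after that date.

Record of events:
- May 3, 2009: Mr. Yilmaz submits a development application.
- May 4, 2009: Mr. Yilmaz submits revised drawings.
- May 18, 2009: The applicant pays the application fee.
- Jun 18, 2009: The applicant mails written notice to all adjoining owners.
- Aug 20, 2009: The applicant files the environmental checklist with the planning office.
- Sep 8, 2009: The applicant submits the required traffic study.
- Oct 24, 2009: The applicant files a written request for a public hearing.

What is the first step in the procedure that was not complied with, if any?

(1) due by May 3, 2009 + 50 days = Jun 22, 2009; done May 18, 2009 — timely.
(2) due by May 18, 2009 + 21 days = Jun 8, 2009; done Jun 18, 2009 — 10 days late.

Step 2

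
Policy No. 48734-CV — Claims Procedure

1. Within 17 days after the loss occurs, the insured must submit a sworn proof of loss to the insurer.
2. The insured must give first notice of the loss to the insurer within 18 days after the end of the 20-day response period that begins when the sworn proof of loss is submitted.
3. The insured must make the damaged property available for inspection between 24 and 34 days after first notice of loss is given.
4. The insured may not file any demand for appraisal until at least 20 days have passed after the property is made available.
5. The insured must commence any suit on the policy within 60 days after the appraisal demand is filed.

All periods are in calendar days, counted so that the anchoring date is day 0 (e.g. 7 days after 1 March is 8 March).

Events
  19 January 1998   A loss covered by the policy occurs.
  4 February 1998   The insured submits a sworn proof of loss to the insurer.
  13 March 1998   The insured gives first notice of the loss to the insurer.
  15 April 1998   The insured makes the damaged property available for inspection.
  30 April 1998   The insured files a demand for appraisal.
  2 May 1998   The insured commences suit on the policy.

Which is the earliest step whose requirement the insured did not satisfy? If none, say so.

Step 1: 17 days after 19 January 1998 (when the loss occurs) is 5 February 1998; done 4 February 1998 — timely.
Step 2: 18 days after 24 February 1998 (end of the 20-day response period, which began when the sworn proof of loss is submitted on 4 February 1998) is 14 March 1998; completed 13 March 1998, before the deadline.
Step 3: the window is 24–34 days after 13 March 1998 (when first notice of loss is given), so 6 April 1998 through 16 April 1998; done 15 April 1998, which is between those dates.
Step 4: the earliest permitted date is 20 days after 15 April 1998 (when the property is made available), i.e. 5 May 1998; 30 April 1998 is 5 days before the earliest permitted date.
The analysis stops there.

Step 4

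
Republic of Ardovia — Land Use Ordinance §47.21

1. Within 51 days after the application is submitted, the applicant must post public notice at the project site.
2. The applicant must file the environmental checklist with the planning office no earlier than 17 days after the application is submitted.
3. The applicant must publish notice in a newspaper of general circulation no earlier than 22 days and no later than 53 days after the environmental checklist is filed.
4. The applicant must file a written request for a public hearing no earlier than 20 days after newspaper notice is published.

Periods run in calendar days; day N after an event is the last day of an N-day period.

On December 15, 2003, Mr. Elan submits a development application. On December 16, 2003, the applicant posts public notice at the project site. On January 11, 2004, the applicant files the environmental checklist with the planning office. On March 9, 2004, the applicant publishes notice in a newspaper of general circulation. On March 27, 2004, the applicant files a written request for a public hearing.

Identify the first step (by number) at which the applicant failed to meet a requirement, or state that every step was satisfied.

Step 3

Step 1: 51 days after December 15, 2003 (when the application is submitted) is February 4, 2004; completed December 16, 2003, before the deadline.
Step 2: the earliest permitted date is 17 days after December 15, 2003 (when the application is submitted), i.e. January 1, 2004; done January 11, 2004, after the minimum wait.
Step 3: the window is 22–53 days after January 11, 2004 (when the environmental checklist is filed), so February 2, 2004 through March 4, 2004; March 9, 2004 is 5 days past the end of the window.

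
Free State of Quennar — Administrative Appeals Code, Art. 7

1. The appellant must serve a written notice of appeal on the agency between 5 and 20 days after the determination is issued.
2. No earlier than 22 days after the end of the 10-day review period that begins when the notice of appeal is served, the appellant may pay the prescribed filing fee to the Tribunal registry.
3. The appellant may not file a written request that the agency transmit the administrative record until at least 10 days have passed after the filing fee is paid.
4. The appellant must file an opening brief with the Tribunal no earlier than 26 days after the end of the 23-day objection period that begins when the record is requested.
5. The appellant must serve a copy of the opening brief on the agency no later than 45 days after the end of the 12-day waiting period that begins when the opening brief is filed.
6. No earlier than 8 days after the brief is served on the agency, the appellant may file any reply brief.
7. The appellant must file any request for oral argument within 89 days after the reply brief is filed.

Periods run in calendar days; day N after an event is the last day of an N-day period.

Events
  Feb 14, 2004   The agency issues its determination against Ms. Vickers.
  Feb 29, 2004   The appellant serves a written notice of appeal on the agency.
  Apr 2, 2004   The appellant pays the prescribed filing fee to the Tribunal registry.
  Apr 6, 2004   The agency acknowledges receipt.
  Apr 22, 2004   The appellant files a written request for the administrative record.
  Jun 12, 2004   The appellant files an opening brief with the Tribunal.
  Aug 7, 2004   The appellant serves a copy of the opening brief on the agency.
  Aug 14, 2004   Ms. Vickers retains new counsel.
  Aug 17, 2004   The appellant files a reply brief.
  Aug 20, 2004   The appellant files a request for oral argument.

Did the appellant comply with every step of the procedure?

Yes

(1) the permitted window runs from Feb 14, 2004 + 5 = Feb 19, 2004 to Feb 14, 2004 + 20 = Mar 5, 2004; done Feb 29, 2004 — within the window.
(2) permitted from Mar 10, 2004 + 22 days = Apr 1, 2004 onward; done Apr 2, 2004, after the minimum wait.
(3) permitted from Apr 2, 2004 + 10 days = Apr 12, 2004 onward; Apr 22, 2004 is on or after that date.
(4) permitted from May 15, 2004 + 26 days = Jun 10, 2004 onward; done Jun 12, 2004 — permitted.
(5) due by Jun 24, 2004 + 45 days = Aug 8, 2004; Aug 7, 2004 is within that limit.
(6) permitted from Aug 7, 2004 + 8 days = Aug 15, 2004 onward; done Aug 17, 2004, after the minimum wait.
(7) due by Aug 17, 2004 + 89 days = Nov 14, 2004; completed Aug 20, 2004, before the deadline.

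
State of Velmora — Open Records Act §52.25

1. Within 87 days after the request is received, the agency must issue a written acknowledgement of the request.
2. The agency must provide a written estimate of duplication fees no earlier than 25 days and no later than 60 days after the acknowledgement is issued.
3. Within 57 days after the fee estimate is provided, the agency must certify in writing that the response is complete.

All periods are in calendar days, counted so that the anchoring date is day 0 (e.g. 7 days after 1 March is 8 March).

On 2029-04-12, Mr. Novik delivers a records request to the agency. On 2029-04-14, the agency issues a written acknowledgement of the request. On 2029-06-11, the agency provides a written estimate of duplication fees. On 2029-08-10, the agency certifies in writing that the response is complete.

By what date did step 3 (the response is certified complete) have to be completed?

2029-08-07

Step 3 runs from 2029-06-11, when the fee estimate is provided. 57 days after 2029-06-11 is 2029-08-07.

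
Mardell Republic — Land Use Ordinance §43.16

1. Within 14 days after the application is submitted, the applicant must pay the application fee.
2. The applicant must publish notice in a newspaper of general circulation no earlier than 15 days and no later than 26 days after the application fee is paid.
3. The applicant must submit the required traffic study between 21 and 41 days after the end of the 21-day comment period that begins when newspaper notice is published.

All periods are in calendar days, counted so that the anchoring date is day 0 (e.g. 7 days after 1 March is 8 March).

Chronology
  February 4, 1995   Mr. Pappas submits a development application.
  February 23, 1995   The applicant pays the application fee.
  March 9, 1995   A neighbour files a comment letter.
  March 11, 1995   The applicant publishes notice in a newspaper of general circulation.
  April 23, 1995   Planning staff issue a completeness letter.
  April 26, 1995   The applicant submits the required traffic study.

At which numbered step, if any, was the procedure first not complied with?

Step 1

Step 1: 14 days after February 4, 1995 (when the application is submitted) is February 18, 1995; February 23, 1995 misses that deadline by 5 days.
The procedure was therefore not followed at step 1.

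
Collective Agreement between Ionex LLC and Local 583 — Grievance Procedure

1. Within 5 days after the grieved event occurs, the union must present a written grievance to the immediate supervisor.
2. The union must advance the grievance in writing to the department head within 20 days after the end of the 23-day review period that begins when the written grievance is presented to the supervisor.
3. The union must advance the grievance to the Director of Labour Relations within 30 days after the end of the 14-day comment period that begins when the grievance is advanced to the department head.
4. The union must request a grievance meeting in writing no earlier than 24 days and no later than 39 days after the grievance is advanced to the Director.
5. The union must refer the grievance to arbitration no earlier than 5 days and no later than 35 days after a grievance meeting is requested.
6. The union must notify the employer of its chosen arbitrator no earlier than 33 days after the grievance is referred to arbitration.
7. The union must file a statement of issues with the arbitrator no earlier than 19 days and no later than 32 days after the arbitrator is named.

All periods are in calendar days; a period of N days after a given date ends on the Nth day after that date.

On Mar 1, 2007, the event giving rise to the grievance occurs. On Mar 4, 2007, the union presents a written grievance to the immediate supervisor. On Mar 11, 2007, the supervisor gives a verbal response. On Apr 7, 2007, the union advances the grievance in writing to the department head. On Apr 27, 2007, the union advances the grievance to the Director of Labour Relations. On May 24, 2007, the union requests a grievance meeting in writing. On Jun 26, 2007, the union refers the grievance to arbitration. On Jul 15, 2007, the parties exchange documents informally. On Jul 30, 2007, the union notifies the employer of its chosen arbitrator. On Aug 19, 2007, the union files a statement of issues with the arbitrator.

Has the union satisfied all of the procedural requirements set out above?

Step 1 — counting 5 days from Mar 1, 2007 (when the grieved event occurs) gives a deadline of Mar 6, 2007; completed Mar 4, 2007, before the deadline.
Step 2 — counting 20 days from Mar 27, 2007 (end of the 23-day review period, which began when the written grievance is presented to the supervisor on Mar 4, 2007) gives a deadline of Apr 16, 2007; Apr 7, 2007 is within that limit.
Step 3 — counting 30 days from Apr 21, 2007 (end of the 14-day comment period, which began when the grievance is advanced to the department head on Apr 7, 2007) gives a deadline of May 21, 2007; completed Apr 27, 2007, before the deadline.
Step 4 — 24 and 39 days from Apr 27, 2007 (when the grievance is advanced to the Director) are May 21, 2007 and Jun 5, 2007 respectively; done May 24, 2007 — within the window.
Step 5 — 5 and 35 days from May 24, 2007 (when a grievance meeting is requested) are May 29, 2007 and Jun 28, 2007 respectively; Jun 26, 2007 falls inside that range.
Step 6 — must wait 33 days from Jun 26, 2007 (when the grievance is referred to arbitration), so not before Jul 29, 2007; done Jul 30, 2007 — permitted.
Step 7 — 19 and 32 days from Jul 30, 2007 (when the arbitrator is named) are Aug 18, 2007 and Aug 31, 2007 respectively; done Aug 19, 2007 — within the window.

Yes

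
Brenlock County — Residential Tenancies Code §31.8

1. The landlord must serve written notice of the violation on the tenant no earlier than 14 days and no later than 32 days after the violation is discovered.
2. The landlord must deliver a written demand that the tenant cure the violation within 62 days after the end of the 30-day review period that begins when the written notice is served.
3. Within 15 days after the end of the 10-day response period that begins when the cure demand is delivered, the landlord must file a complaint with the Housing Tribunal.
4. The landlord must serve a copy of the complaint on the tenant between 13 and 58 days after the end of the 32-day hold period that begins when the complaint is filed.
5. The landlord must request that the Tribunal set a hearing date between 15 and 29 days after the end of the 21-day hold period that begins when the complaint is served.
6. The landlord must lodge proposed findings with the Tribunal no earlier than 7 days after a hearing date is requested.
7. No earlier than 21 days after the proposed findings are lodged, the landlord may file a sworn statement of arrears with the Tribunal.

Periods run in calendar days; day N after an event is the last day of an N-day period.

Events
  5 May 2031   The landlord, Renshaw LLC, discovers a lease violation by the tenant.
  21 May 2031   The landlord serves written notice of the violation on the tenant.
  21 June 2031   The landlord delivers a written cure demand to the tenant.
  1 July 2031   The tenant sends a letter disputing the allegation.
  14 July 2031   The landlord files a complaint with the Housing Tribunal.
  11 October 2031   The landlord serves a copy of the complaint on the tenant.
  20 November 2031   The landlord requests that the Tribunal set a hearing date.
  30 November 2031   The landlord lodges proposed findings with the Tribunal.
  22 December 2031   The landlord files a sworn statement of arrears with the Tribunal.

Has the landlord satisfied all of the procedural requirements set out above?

Yes

Step 1 — 14 and 32 days from 5 May 2031 (when the violation is discovered) are 19 May 2031 and 6 June 2031 respectively; done 21 May 2031 — within the window.
Step 2 — counting 62 days from 20 June 2031 (end of the 30-day review period, which began when the written notice is served on 21 May 2031) gives a deadline of 21 August 2031; done 21 June 2031 — timely.
Step 3 — counting 15 days from 1 July 2031 (end of the 10-day response period, which began when the cure demand is delivered on 21 June 2031) gives a deadline of 16 July 2031; 14 July 2031 is within that limit.
Step 4 — 13 and 58 days from 15 August 2031 (end of the 32-day hold period, which began when the complaint is filed on 14 July 2031) are 28 August 2031 and 12 October 2031 respectively; 11 October 2031 falls inside that range.
Step 5 — 15 and 29 days from 1 November 2031 (end of the 21-day hold period, which began when the complaint is served on 11 October 2031) are 16 November 2031 and 30 November 2031 respectively; done 20 November 2031, which is between those dates.
Step 6 — must wait 7 days from 20 November 2031 (when a hearing date is requested), so not before 27 November 2031; done 30 November 2031, after the minimum wait.
Step 7 — must wait 21 days from 30 November 2031 (when the proposed findings are lodged), so not before 21 December 2031; 22 December 2031 is on or after that date.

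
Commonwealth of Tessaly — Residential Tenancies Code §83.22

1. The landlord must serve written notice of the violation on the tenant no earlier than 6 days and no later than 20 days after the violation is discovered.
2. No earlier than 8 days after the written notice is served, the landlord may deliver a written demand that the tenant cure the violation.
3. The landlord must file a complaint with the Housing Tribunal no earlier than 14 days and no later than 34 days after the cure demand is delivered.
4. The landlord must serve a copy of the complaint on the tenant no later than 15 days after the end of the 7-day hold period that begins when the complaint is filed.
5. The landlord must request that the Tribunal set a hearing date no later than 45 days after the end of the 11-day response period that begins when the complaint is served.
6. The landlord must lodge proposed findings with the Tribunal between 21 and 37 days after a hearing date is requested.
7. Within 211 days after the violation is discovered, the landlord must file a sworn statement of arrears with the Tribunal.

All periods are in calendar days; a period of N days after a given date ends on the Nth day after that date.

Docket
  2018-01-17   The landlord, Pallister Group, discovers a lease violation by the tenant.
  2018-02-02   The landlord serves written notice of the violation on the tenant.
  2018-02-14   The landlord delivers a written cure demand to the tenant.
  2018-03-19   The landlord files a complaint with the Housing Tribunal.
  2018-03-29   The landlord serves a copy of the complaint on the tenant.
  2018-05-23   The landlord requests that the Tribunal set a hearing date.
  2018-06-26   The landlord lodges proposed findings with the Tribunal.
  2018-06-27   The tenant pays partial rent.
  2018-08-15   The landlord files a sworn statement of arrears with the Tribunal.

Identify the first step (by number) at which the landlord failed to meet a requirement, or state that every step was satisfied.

Step 1 — 6 and 20 days from 2018-01-17 (when the violation is discovered) are 2018-01-23 and 2018-02-06 respectively; done 2018-02-02, which is between those dates.
Step 2 — must wait 8 days from 2018-02-02 (when the written notice is served), so not before 2018-02-10; done 2018-02-14, after the minimum wait.
Step 3 — 14 and 34 days from 2018-02-14 (when the cure demand is delivered) are 2018-02-28 and 2018-03-20 respectively; 2018-03-19 falls inside that range.
Step 4 — counting 15 days from 2018-03-26 (end of the 7-day hold period, which began when the complaint is filed on 2018-03-19) gives a deadline of 2018-04-10; 2018-03-29 is within that limit.
Step 5 — counting 45 days from 2018-04-09 (end of the 11-day response period, which began when the complaint is served on 2018-03-29) gives a deadline of 2018-05-24; completed 2018-05-23, before the deadline.
Step 6 — 21 and 37 days from 2018-05-23 (when a hearing date is requested) are 2018-06-13 and 2018-06-29 respectively; done 2018-06-26 — within the window.
Step 7 — counting 211 days from 2018-01-17 (when the violation is discovered) gives a deadline of 2018-08-16; 2018-08-15 is within that limit.

None — every step was satisfied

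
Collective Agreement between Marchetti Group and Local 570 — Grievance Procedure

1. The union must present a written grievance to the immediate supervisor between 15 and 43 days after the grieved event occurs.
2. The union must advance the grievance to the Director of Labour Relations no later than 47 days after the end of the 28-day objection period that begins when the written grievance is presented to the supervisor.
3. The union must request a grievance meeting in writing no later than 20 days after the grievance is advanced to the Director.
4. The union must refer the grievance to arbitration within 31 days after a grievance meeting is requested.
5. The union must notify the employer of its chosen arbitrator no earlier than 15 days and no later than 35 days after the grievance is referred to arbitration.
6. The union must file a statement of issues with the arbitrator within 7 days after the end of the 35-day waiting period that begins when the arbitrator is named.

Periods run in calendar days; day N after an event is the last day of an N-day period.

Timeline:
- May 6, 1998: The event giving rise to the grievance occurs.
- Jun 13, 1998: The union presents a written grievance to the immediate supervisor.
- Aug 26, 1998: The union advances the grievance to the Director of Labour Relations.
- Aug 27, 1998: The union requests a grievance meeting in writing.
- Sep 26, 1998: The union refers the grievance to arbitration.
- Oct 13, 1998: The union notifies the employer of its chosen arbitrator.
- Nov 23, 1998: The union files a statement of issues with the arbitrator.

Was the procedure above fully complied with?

(1) the permitted window runs from May 6, 1998 + 15 = May 21, 1998 to May 6, 1998 + 43 = Jun 18, 1998; Jun 13, 1998 falls inside that range.
(2) due by Jul 11, 1998 + 47 days = Aug 27, 1998; done Aug 26, 1998 — timely.
(3) due by Aug 26, 1998 + 20 days = Sep 15, 1998; completed Aug 27, 1998, before the deadline.
(4) due by Aug 27, 1998 + 31 days = Sep 27, 1998; done Sep 26, 1998 — timely.
(5) the permitted window runs from Sep 26, 1998 + 15 = Oct 11, 1998 to Sep 26, 1998 + 35 = Oct 31, 1998; done Oct 13, 1998 — within the window.
(6) due by Nov 17, 1998 + 7 days = Nov 24, 1998; done Nov 23, 1998 — timely.

Yes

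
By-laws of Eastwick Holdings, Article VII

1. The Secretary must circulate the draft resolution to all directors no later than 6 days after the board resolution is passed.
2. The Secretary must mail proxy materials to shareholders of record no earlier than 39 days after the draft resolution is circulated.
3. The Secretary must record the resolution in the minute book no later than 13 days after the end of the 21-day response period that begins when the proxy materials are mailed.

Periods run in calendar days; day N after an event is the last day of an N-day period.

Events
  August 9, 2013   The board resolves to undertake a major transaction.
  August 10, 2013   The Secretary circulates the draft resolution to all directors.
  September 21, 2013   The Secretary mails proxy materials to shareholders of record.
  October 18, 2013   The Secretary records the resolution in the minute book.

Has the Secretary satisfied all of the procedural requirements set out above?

Yes

(1) due by August 9, 2013 + 6 days = August 15, 2013; completed August 10, 2013, before the deadline.
(2) permitted from August 10, 2013 + 39 days = September 18, 2013 onward; done September 21, 2013, after the minimum wait.
(3) due by October 12, 2013 + 13 days = October 25, 2013; done October 18, 2013 — timely.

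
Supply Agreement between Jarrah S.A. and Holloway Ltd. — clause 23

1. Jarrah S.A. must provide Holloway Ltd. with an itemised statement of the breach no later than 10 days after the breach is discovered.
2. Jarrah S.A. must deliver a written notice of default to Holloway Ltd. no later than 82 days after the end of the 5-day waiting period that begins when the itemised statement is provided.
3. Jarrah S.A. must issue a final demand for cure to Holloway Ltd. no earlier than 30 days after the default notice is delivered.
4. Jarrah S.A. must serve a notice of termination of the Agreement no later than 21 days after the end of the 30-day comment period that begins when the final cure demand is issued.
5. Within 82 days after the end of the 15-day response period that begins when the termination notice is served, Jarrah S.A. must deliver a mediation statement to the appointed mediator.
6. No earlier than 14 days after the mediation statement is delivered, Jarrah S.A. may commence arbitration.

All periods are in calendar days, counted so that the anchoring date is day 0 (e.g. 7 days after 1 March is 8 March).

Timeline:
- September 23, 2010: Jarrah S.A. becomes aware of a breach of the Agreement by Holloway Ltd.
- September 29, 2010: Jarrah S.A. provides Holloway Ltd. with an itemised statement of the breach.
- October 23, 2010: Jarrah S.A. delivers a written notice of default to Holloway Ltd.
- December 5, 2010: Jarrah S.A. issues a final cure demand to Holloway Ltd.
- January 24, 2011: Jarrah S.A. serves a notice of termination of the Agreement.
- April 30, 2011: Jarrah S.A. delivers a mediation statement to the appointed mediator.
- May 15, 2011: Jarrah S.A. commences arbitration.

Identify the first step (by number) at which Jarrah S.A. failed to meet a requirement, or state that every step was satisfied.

(1) due by September 23, 2010 + 10 days = October 3, 2010; September 29, 2010 is within that limit.
(2) due by October 4, 2010 + 82 days = December 25, 2010; done October 23, 2010 — timely.
(3) permitted from October 23, 2010 + 30 days = November 22, 2010 onward; done December 5, 2010 — permitted.
(4) due by January 4, 2011 + 21 days = January 25, 2011; done January 24, 2011 — timely.
(5) due by February 8, 2011 + 82 days = May 1, 2011; April 30, 2011 is within that limit.
(6) permitted from April 30, 2011 + 14 days = May 14, 2011 onward; done May 15, 2011 — permitted.

None — every step was satisfied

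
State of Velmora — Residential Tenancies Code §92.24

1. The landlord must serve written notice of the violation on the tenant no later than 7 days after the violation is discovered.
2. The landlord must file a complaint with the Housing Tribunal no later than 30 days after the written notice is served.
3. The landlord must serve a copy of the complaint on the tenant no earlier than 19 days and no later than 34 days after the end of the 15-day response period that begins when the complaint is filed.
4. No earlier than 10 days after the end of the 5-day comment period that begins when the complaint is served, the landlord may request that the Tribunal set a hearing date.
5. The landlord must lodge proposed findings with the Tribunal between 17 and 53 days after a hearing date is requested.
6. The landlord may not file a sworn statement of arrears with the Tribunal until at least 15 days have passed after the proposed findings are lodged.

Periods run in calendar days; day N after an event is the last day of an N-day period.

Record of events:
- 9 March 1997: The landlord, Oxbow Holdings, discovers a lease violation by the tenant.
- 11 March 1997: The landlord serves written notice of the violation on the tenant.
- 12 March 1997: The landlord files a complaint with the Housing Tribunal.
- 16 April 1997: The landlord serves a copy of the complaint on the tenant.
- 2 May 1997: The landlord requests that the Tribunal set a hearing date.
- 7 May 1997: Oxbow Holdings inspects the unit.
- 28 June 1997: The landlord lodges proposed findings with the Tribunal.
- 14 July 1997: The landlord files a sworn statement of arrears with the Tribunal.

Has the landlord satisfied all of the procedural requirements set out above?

(1) due by 9 March 1997 + 7 days = 16 March 1997; done 11 March 1997 — timely.
(2) due by 11 March 1997 + 30 days = 10 April 1997; done 12 March 1997 — timely.
(3) the permitted window runs from 27 March 1997 + 19 = 15 April 1997 to 27 March 1997 + 34 = 30 April 1997; done 16 April 1997 — within the window.
(4) permitted from 21 April 1997 + 10 days = 1 May 1997 onward; done 2 May 1997 — permitted.
(5) the permitted window runs from 2 May 1997 + 17 = 19 May 1997 to 2 May 1997 + 53 = 24 June 1997; 28 June 1997 is 4 days past the end of the window.

No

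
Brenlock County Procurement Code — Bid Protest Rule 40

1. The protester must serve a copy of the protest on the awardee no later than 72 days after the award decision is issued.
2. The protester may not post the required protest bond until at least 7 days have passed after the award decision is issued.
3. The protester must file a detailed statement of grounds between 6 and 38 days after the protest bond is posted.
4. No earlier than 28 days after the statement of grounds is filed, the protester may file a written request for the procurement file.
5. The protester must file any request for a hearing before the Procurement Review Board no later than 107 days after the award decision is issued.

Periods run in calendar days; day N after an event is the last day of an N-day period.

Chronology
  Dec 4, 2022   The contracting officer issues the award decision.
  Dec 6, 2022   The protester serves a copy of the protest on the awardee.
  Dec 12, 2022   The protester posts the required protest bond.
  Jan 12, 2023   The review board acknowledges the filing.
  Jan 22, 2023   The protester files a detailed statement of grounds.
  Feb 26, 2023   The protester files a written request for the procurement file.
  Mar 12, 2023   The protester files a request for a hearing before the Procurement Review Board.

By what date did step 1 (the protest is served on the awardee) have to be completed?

Step 1 runs from Dec 4, 2022, when the award decision is issued. 72 days after Dec 4, 2022 is Feb 14, 2023.

Feb 14, 2023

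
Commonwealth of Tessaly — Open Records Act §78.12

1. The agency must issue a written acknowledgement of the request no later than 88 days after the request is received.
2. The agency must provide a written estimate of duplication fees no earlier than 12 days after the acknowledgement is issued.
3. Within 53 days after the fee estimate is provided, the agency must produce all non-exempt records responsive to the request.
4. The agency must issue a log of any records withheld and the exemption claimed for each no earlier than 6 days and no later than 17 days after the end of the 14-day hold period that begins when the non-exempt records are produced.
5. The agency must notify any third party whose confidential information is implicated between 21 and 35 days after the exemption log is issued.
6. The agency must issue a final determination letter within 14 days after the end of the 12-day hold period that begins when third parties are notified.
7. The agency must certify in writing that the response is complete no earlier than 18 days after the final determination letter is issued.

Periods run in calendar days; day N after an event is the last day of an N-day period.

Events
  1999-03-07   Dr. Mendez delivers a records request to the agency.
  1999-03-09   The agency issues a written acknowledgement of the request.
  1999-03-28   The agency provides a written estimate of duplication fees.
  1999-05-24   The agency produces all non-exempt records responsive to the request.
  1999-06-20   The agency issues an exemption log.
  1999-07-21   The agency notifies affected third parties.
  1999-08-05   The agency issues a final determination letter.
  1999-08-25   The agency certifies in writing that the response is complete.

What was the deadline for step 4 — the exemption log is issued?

1999-06-24

The non-exempt records are produced on 1999-05-24; the 14-day hold period therefore ends 1999-06-07, and step 4 runs from that date. The window is 6–17 days after 1999-06-07; it closes on 1999-06-24.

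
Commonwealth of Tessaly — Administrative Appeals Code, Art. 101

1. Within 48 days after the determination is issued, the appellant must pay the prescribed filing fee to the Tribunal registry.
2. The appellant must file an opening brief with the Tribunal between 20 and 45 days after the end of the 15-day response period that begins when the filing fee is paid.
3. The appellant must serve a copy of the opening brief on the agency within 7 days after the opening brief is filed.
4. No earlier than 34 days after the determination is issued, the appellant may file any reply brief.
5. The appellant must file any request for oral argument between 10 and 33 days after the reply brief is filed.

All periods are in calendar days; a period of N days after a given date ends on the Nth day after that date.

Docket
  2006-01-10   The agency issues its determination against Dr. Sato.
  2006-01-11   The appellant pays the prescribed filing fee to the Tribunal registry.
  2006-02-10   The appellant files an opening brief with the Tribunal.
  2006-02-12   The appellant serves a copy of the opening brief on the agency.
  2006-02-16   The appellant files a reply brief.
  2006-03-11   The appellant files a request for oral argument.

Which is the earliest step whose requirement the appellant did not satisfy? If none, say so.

Step 1: 48 days after 2006-01-10 (when the determination is issued) is 2006-02-27; 2006-01-11 is within that limit.
Step 2: the window is 20–45 days after 2006-01-26 (end of the 15-day response period, which began when the filing fee is paid on 2006-01-11), so 2006-02-15 through 2006-03-12; 2006-02-10 is 5 days too early.
No need to go further; step 2 was not satisfied.

Step 2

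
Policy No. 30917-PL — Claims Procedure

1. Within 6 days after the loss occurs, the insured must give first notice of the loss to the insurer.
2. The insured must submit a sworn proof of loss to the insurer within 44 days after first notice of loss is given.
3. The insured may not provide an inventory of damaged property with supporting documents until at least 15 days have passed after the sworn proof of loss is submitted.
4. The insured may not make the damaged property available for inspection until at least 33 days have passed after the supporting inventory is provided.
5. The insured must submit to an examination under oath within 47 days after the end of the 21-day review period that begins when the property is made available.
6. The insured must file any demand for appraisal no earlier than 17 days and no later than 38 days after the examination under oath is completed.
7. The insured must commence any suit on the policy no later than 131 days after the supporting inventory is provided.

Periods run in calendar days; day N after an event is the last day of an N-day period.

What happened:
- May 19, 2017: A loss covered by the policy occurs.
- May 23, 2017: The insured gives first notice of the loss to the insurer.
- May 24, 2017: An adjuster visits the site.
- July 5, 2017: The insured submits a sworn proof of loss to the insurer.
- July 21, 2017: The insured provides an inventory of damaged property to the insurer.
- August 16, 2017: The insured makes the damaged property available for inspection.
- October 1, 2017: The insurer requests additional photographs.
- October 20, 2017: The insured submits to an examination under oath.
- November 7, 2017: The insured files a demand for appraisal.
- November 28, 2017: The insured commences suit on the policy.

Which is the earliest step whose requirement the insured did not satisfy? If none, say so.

(1) due by May 19, 2017 + 6 days = May 25, 2017; done May 23, 2017 — timely.
(2) due by May 23, 2017 + 44 days = July 6, 2017; July 5, 2017 is within that limit.
(3) permitted from July 5, 2017 + 15 days = July 20, 2017 onward; done July 21, 2017, after the minimum wait.
(4) permitted from July 21, 2017 + 33 days = August 23, 2017 onward; August 16, 2017 is 7 days before the earliest permitted date.

Step 4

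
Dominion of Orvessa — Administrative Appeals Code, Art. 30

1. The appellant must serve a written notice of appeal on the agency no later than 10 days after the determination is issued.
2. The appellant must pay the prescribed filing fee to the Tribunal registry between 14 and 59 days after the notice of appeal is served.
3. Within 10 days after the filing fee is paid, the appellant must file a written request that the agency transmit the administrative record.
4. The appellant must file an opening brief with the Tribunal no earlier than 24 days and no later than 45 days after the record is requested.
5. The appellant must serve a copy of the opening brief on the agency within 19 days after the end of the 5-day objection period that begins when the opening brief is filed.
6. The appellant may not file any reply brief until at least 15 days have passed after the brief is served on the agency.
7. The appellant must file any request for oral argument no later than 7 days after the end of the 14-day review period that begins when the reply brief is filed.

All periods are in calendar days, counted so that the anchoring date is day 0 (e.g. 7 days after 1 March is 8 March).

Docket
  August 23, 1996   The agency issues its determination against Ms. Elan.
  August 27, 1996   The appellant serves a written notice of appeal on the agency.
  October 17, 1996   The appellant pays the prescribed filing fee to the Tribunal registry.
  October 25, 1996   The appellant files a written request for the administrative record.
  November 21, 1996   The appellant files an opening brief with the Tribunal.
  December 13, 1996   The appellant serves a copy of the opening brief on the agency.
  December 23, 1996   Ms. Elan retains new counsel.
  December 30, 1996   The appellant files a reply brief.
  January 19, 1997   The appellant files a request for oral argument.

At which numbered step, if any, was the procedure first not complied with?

None — every step was satisfied

Step 1: 10 days after August 23, 1996 (when the determination is issued) is September 2, 1996; done August 27, 1996 — timely.
Step 2: the window is 14–59 days after August 27, 1996 (when the notice of appeal is served), so September 10, 1996 through October 25, 1996; done October 17, 1996, which is between those dates.
Step 3: 10 days after October 17, 1996 (when the filing fee is paid) is October 27, 1996; done October 25, 1996 — timely.
Step 4: the window is 24–45 days after October 25, 1996 (when the record is requested), so November 18, 1996 through December 9, 1996; November 21, 1996 falls inside that range.
Step 5: 19 days after November 26, 1996 (end of the 5-day objection period, which began when the opening brief is filed on November 21, 1996) is December 15, 1996; done December 13, 1996 — timely.
Step 6: the earliest permitted date is 15 days after December 13, 1996 (when the brief is served on the agency), i.e. December 28, 1996; done December 30, 1996 — permitted.
Step 7: 7 days after January 13, 1997 (end of the 14-day review period, which began when the reply brief is filed on December 30, 1996) is January 20, 1997; done January 19, 1997 — timely.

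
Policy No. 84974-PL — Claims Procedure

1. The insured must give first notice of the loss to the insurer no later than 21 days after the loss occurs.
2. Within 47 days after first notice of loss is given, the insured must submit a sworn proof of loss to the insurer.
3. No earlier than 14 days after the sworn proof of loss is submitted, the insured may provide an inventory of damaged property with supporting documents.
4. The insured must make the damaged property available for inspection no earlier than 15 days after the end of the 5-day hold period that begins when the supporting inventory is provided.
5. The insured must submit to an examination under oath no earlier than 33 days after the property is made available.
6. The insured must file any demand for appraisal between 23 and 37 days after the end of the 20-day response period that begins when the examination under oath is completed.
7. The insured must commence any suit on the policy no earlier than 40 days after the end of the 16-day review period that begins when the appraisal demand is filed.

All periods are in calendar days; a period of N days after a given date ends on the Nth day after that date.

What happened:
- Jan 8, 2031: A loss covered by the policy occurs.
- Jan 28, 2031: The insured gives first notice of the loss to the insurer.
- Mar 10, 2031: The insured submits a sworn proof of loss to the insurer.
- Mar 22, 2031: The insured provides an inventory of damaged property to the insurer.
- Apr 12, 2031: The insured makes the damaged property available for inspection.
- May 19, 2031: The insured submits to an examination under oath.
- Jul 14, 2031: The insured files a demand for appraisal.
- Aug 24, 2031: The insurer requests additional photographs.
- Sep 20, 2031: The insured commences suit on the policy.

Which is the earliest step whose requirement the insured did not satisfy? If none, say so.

Step 3

Step 1 — counting 21 days from Jan 8, 2031 (when the loss occurs) gives a deadline of Jan 29, 2031; done Jan 28, 2031 — timely.
Step 2 — counting 47 days from Jan 28, 2031 (when first notice of loss is given) gives a deadline of Mar 16, 2031; completed Mar 10, 2031, before the deadline.
Step 3 — must wait 14 days from Mar 10, 2031 (when the sworn proof of loss is submitted), so not before Mar 24, 2031; Mar 22, 2031 is 2 days before the earliest permitted date.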